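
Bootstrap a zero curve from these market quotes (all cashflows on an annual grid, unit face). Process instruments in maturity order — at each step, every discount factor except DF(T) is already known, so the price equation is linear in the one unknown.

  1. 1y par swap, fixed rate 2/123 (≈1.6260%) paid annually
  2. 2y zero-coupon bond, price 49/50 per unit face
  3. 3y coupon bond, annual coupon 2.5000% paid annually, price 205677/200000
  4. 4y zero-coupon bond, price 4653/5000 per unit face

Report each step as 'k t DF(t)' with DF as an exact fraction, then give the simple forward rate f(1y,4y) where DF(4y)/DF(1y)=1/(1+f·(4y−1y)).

step 1 [1y] swap r/1=2/123: DF=(1 − 2/123·(0))/(1+2/123) = 123/125 ≈ 0.984000
step 2 [2y] zero: DF = P = 49/50 ≈ 0.980000
step 3 [3y] bond c/1=1/40: DF=(205677/200000 − 1/40·(0.984000+0.980000))/(1+1/40) = 4777/5000 ≈ 0.955400
step 4 [4y] zero: DF = P = 4653/5000 ≈ 0.930600

1 1 123/125
2 2 49/50
3 3 4777/5000
4 4 4653/5000
f(1y,4y) = ((123/125)/(4653/5000) − 1)/(3) = 89/4653 ≈ 1.9127%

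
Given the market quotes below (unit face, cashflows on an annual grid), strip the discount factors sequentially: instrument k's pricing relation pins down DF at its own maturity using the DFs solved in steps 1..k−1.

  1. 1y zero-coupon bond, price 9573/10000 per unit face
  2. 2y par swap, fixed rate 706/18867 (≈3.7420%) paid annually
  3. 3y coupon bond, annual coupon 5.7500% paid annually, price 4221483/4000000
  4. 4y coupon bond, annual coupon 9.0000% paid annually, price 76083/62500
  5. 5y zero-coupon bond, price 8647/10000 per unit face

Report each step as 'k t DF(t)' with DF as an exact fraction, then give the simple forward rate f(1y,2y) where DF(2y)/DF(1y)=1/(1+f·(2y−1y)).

step 1 [1y] zero: DF = P = 9573/10000 ≈ 0.957300
step 2 [2y] swap r/1=706/18867: DF=(1 − 706/18867·(0.957300))/(1+706/18867) = 4647/5000 ≈ 0.929400
step 3 [3y] bond c/1=23/400: DF=(4221483/4000000 − 23/400·(0.957300+0.929400))/(1+23/400) = 4477/5000 ≈ 0.895400
step 4 [4y] bond c/1=9/100: DF=(76083/62500 − 9/100·(0.957300+0.929400+0.895400))/(1+9/100) = 8871/10000 ≈ 0.887100
step 5 [5y] zero: DF = P = 8647/10000 ≈ 0.864700

1 1 9573/10000
2 2 4647/5000
3 3 4477/5000
4 4 8871/10000
5 5 8647/10000
f(1y,2y) = ((9573/10000)/(4647/5000) − 1)/(1) = 93/3098 ≈ 3.0019%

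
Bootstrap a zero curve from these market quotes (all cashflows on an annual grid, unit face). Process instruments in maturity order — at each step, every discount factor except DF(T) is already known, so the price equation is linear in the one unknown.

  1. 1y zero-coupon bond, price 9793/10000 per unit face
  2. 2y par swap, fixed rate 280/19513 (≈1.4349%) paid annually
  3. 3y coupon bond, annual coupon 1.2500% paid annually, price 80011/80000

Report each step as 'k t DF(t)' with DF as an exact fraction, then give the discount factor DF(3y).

step 1 [1y] zero: DF = P = 9793/10000 ≈ 0.979300
step 2 [2y] swap r/1=280/19513: DF=(1 − 280/19513·(0.979300))/(1+280/19513) = 243/250 ≈ 0.972000
step 3 [3y] bond c/1=1/80: DF=(80011/80000 − 1/80·(0.979300+0.972000))/(1+1/80) = 9637/10000 ≈ 0.963700

1 1 9793/10000
2 2 243/250
3 3 9637/10000
DF(3y) = 9637/10000 ≈ 0.963700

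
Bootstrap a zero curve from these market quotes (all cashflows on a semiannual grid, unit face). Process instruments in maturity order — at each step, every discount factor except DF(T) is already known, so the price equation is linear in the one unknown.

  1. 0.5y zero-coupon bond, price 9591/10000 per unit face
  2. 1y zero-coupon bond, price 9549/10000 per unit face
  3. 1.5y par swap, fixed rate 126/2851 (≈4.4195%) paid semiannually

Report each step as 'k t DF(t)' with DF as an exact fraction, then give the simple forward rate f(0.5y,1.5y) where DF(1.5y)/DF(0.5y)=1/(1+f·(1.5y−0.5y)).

1 1/2 9591/10000
2 1 9549/10000
3 3/2 937/1000
f(0.5y,1.5y) = ((9591/10000)/(937/1000) − 1)/(1) = 221/9370 ≈ 2.3586%

step 1 [0.5y] zero: DF = P = 9591/10000 ≈ 0.959100
step 2 [1y] zero: DF = P = 9549/10000 ≈ 0.954900
step 3 [1.5y] swap r/2=63/2851: DF=(1 − 63/2851·(0.959100+0.954900))/(1+63/2851) = 937/1000 ≈ 0.937000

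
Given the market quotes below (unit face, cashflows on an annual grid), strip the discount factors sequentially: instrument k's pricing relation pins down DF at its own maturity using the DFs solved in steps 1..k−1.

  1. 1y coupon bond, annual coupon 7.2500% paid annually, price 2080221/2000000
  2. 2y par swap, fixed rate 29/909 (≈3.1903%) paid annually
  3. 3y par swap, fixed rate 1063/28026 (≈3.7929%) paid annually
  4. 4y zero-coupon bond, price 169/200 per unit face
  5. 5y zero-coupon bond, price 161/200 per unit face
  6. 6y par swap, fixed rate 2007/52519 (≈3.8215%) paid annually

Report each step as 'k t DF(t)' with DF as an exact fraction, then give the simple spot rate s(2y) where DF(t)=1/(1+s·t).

1 1 4849/5000
2 2 9391/10000
3 3 8937/10000
4 4 169/200
5 5 161/200
6 6 7993/10000
s(2y) = (1/(9391/10000) − 1)/(2) = 609/18782 ≈ 3.2425%

step 1 [1y] bond c/1=29/400: DF=(2080221/2000000 − 29/400·(0))/(1+29/400) = 4849/5000 ≈ 0.969800
step 2 [2y] swap r/1=29/909: DF=(1 − 29/909·(0.969800))/(1+29/909) = 9391/10000 ≈ 0.939100
step 3 [3y] swap r/1=1063/28026: DF=(1 − 1063/28026·(0.969800+0.939100))/(1+1063/28026) = 8937/10000 ≈ 0.893700
step 4 [4y] zero: DF = P = 169/200 ≈ 0.845000
step 5 [5y] zero: DF = P = 161/200 ≈ 0.805000
step 6 [6y] swap r/1=2007/52519: DF=(1 − 2007/52519·(0.969800+0.939100+0.893700+0.845000+0.805000))/(1+2007/52519) = 7993/10000 ≈ 0.799300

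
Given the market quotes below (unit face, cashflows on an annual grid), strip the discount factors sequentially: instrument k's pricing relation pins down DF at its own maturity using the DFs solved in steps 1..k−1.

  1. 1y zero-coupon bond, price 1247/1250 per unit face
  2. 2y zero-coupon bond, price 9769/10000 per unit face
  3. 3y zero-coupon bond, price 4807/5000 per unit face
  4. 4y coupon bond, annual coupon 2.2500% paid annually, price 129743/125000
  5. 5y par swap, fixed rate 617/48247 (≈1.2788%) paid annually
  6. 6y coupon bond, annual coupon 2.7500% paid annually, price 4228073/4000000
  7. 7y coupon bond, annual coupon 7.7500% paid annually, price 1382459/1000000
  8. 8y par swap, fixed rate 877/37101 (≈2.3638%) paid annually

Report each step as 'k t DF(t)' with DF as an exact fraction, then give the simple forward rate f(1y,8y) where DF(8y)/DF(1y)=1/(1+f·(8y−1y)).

step 1 [1y] zero: DF = P = 1247/1250 ≈ 0.997600
step 2 [2y] zero: DF = P = 9769/10000 ≈ 0.976900
step 3 [3y] zero: DF = P = 4807/5000 ≈ 0.961400
step 4 [4y] bond c/1=9/400: DF=(129743/125000 − 9/400·(0.997600+0.976900+0.961400))/(1+9/400) = 1901/2000 ≈ 0.950500
step 5 [5y] swap r/1=617/48247: DF=(1 − 617/48247·(0.997600+0.976900+0.961400+0.950500))/(1+617/48247) = 9383/10000 ≈ 0.938300
step 6 [6y] bond c/1=11/400: DF=(4228073/4000000 − 11/400·(0.997600+0.976900+0.961400+0.950500+0.938300))/(1+11/400) = 2249/2500 ≈ 0.899600
step 7 [7y] bond c/1=31/400: DF=(1382459/1000000 − 31/400·(0.997600+0.976900+0.961400+0.950500+0.938300+0.899600))/(1+31/400) = 8713/10000 ≈ 0.871300
step 8 [8y] swap r/1=877/37101: DF=(1 − 877/37101·(0.997600+0.976900+0.961400+0.950500+0.938300+0.899600+0.871300))/(1+877/37101) = 4123/5000 ≈ 0.824600

1 1 1247/1250
2 2 9769/10000
3 3 4807/5000
4 4 1901/2000
5 5 9383/10000
6 6 2249/2500
7 7 8713/10000
8 8 4123/5000
f(1y,8y) = ((1247/1250)/(4123/5000) − 1)/(7) = 865/28861 ≈ 2.9971%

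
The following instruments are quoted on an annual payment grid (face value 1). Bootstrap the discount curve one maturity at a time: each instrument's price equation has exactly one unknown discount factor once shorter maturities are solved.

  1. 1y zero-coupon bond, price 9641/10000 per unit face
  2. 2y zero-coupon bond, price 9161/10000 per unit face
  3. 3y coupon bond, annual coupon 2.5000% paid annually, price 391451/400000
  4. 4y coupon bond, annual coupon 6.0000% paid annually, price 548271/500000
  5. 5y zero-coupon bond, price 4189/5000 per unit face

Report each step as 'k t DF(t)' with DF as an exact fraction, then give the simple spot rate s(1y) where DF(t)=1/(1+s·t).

step 1 [1y] zero: DF = P = 9641/10000 ≈ 0.964100
step 2 [2y] zero: DF = P = 9161/10000 ≈ 0.916100
step 3 [3y] bond c/1=1/40: DF=(391451/400000 − 1/40·(0.964100+0.916100))/(1+1/40) = 9089/10000 ≈ 0.908900
step 4 [4y] bond c/1=3/50: DF=(548271/500000 − 3/50·(0.964100+0.916100+0.908900))/(1+3/50) = 4383/5000 ≈ 0.876600
step 5 [5y] zero: DF = P = 4189/5000 ≈ 0.837800

1 1 9641/10000
2 2 9161/10000
3 3 9089/10000
4 4 4383/5000
5 5 4189/5000
s(1y) = (1/(9641/10000) − 1)/(1) = 359/9641 ≈ 3.7237%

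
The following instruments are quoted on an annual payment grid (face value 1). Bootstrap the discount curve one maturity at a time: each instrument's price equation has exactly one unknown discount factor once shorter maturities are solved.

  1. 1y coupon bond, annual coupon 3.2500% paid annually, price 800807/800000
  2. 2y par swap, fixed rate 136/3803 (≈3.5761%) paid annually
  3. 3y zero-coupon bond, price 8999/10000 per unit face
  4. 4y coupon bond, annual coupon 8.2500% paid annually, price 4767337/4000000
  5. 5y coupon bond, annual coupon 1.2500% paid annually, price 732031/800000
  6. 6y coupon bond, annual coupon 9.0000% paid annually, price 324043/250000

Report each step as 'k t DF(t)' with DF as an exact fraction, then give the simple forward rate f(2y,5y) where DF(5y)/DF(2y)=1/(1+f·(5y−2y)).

step 1 [1y] bond c/1=13/400: DF=(800807/800000 − 13/400·(0))/(1+13/400) = 1939/2000 ≈ 0.969500
step 2 [2y] swap r/1=136/3803: DF=(1 − 136/3803·(0.969500))/(1+136/3803) = 233/250 ≈ 0.932000
step 3 [3y] zero: DF = P = 8999/10000 ≈ 0.899900
step 4 [4y] bond c/1=33/400: DF=(4767337/4000000 − 33/400·(0.969500+0.932000+0.899900))/(1+33/400) = 71/80 ≈ 0.887500
step 5 [5y] bond c/1=1/80: DF=(732031/800000 − 1/80·(0.969500+0.932000+0.899900+0.887500))/(1+1/80) = 4291/5000 ≈ 0.858200
step 6 [6y] bond c/1=9/100: DF=(324043/250000 − 9/100·(0.969500+0.932000+0.899900+0.887500+0.858200))/(1+9/100) = 8137/10000 ≈ 0.813700

1 1 1939/2000
2 2 233/250
3 3 8999/10000
4 4 71/80
5 5 4291/5000
6 6 8137/10000
f(2y,5y) = ((233/250)/(4291/5000) − 1)/(3) = 123/4291 ≈ 2.8665%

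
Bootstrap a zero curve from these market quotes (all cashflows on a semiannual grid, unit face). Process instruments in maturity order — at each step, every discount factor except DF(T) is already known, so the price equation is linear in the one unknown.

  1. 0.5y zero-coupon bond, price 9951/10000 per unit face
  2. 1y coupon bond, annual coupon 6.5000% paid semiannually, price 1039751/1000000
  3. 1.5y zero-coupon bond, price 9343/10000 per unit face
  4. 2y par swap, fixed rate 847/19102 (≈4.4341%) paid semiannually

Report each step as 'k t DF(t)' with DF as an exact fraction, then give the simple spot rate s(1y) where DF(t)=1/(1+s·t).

1 1/2 9951/10000
2 1 9757/10000
3 3/2 9343/10000
4 2 9153/10000
s(1y) = (1/(9757/10000) − 1)/(1) = 243/9757 ≈ 2.4905%

step 1 [0.5y] zero: DF = P = 9951/10000 ≈ 0.995100
step 2 [1y] bond c/2=13/400: DF=(1039751/1000000 − 13/400·(0.995100))/(1+13/400) = 9757/10000 ≈ 0.975700
step 3 [1.5y] zero: DF = P = 9343/10000 ≈ 0.934300
step 4 [2y] swap r/2=847/38204: DF=(1 − 847/38204·(0.995100+0.975700+0.934300))/(1+847/38204) = 9153/10000 ≈ 0.915300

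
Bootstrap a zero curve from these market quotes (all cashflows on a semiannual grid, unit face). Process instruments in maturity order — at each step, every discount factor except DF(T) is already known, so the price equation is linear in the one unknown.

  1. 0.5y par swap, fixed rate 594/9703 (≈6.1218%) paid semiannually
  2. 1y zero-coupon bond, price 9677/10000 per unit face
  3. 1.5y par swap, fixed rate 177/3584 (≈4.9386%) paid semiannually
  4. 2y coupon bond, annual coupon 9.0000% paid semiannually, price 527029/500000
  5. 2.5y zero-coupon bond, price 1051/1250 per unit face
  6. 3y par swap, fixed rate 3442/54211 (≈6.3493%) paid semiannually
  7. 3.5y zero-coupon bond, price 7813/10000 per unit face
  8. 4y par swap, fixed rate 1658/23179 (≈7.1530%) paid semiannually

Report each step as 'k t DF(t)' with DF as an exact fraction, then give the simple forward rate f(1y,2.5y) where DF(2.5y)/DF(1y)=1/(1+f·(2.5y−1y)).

step 1 [0.5y] swap r/2=297/9703: DF=(1 − 297/9703·(0))/(1+297/9703) = 9703/10000 ≈ 0.970300
step 2 [1y] zero: DF = P = 9677/10000 ≈ 0.967700
step 3 [1.5y] swap r/2=177/7168: DF=(1 − 177/7168·(0.970300+0.967700))/(1+177/7168) = 2323/2500 ≈ 0.929200
step 4 [2y] bond c/2=9/200: DF=(527029/500000 − 9/200·(0.970300+0.967700+0.929200))/(1+9/200) = 2213/2500 ≈ 0.885200
step 5 [2.5y] zero: DF = P = 1051/1250 ≈ 0.840800
step 6 [3y] swap r/2=1721/54211: DF=(1 − 1721/54211·(0.970300+0.967700+0.929200+0.885200+0.840800))/(1+1721/54211) = 8279/10000 ≈ 0.827900
step 7 [3.5y] zero: DF = P = 7813/10000 ≈ 0.781300
step 8 [4y] swap r/2=829/23179: DF=(1 − 829/23179·(0.970300+0.967700+0.929200+0.885200+0.840800+0.827900+0.781300))/(1+829/23179) = 7513/10000 ≈ 0.751300

1 1/2 9703/10000
2 1 9677/10000
3 3/2 2323/2500
4 2 2213/2500
5 5/2 1051/1250
6 3 8279/10000
7 7/2 7813/10000
8 4 7513/10000
f(1y,2.5y) = ((9677/10000)/(1051/1250) − 1)/(3/2) = 423/4204 ≈ 10.0618%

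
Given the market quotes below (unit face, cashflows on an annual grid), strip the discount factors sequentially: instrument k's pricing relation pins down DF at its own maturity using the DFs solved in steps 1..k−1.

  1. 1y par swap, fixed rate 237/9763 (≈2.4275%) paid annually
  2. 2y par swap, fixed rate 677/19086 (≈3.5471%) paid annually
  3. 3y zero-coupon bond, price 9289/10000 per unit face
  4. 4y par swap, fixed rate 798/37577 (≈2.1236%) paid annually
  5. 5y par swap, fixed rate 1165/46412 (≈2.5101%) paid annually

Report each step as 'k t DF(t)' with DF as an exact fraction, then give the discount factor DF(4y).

1 1 9763/10000
2 2 9323/10000
3 3 9289/10000
4 4 4601/5000
5 5 1767/2000
DF(4y) = 4601/5000 ≈ 0.920200

step 1 [1y] swap r/1=237/9763: DF=(1 − 237/9763·(0))/(1+237/9763) = 9763/10000 ≈ 0.976300
step 2 [2y] swap r/1=677/19086: DF=(1 − 677/19086·(0.976300))/(1+677/19086) = 9323/10000 ≈ 0.932300
step 3 [3y] zero: DF = P = 9289/10000 ≈ 0.928900
step 4 [4y] swap r/1=798/37577: DF=(1 − 798/37577·(0.976300+0.932300+0.928900))/(1+798/37577) = 4601/5000 ≈ 0.920200
step 5 [5y] swap r/1=1165/46412: DF=(1 − 1165/46412·(0.976300+0.932300+0.928900+0.920200))/(1+1165/46412) = 1767/2000 ≈ 0.883500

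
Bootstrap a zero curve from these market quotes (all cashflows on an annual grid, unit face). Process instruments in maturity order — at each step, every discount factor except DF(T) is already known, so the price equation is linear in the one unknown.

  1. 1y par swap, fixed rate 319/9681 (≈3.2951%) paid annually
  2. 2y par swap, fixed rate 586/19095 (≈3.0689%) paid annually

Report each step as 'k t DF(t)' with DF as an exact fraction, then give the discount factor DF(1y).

1 1 9681/10000
2 2 4707/5000
DF(1y) = 9681/10000 ≈ 0.968100

step 1 [1y] swap r/1=319/9681: DF=(1 − 319/9681·(0))/(1+319/9681) = 9681/10000 ≈ 0.968100
step 2 [2y] swap r/1=586/19095: DF=(1 − 586/19095·(0.968100))/(1+586/19095) = 4707/5000 ≈ 0.941400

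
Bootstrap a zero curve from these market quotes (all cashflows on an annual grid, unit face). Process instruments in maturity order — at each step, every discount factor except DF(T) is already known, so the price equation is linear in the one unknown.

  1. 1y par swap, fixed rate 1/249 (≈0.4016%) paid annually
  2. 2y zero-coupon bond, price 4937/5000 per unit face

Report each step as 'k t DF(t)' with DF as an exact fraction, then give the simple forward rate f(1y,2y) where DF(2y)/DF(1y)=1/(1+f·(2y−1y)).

step 1 [1y] swap r/1=1/249: DF=(1 − 1/249·(0))/(1+1/249) = 249/250 ≈ 0.996000
step 2 [2y] zero: DF = P = 4937/5000 ≈ 0.987400

1 1 249/250
2 2 4937/5000
f(1y,2y) = ((249/250)/(4937/5000) − 1)/(1) = 43/4937 ≈ 0.8710%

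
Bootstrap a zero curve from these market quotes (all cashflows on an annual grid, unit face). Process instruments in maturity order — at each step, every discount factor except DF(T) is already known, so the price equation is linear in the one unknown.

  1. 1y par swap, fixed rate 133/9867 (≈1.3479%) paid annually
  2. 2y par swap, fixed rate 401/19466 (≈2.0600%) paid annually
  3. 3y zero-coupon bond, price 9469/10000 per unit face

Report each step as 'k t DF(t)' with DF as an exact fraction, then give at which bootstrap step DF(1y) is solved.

step 1 [1y] swap r/1=133/9867: DF=(1 − 133/9867·(0))/(1+133/9867) = 9867/10000 ≈ 0.986700
step 2 [2y] swap r/1=401/19466: DF=(1 − 401/19466·(0.986700))/(1+401/19466) = 9599/10000 ≈ 0.959900
step 3 [3y] zero: DF = P = 9469/10000 ≈ 0.946900

1 1 9867/10000
2 2 9599/10000
3 3 9469/10000
DF(1y) is solved at step 1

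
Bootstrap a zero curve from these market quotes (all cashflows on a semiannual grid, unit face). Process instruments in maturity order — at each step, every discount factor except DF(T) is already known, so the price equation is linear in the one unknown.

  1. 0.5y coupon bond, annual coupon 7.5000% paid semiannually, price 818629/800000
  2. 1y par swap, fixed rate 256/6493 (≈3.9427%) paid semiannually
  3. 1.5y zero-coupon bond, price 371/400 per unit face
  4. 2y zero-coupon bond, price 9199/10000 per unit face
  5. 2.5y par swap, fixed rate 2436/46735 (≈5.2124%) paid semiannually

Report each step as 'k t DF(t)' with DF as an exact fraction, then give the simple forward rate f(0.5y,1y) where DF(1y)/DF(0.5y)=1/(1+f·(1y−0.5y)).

1 1/2 9863/10000
2 1 601/625
3 3/2 371/400
4 2 9199/10000
5 5/2 4391/5000
f(0.5y,1y) = ((9863/10000)/(601/625) − 1)/(1/2) = 247/4808 ≈ 5.1373%

step 1 [0.5y] bond c/2=3/80: DF=(818629/800000 − 3/80·(0))/(1+3/80) = 9863/10000 ≈ 0.986300
step 2 [1y] swap r/2=128/6493: DF=(1 − 128/6493·(0.986300))/(1+128/6493) = 601/625 ≈ 0.961600
step 3 [1.5y] zero: DF = P = 371/400 ≈ 0.927500
step 4 [2y] zero: DF = P = 9199/10000 ≈ 0.919900
step 5 [2.5y] swap r/2=1218/46735: DF=(1 − 1218/46735·(0.986300+0.961600+0.927500+0.919900))/(1+1218/46735) = 4391/5000 ≈ 0.878200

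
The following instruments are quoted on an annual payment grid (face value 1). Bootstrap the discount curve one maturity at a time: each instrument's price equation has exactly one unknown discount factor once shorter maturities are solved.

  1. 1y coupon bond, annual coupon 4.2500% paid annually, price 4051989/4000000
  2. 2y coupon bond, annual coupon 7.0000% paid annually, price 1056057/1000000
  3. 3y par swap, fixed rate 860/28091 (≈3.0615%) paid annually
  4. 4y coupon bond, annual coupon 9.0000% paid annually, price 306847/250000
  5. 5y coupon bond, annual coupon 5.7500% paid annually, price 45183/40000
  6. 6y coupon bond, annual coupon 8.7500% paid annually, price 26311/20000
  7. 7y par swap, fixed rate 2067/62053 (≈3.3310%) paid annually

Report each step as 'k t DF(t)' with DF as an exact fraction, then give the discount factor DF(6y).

step 1 [1y] bond c/1=17/400: DF=(4051989/4000000 − 17/400·(0))/(1+17/400) = 9717/10000 ≈ 0.971700
step 2 [2y] bond c/1=7/100: DF=(1056057/1000000 − 7/100·(0.971700))/(1+7/100) = 4617/5000 ≈ 0.923400
step 3 [3y] swap r/1=860/28091: DF=(1 − 860/28091·(0.971700+0.923400))/(1+860/28091) = 457/500 ≈ 0.914000
step 4 [4y] bond c/1=9/100: DF=(306847/250000 − 9/100·(0.971700+0.923400+0.914000))/(1+9/100) = 8941/10000 ≈ 0.894100
step 5 [5y] bond c/1=23/400: DF=(45183/40000 − 23/400·(0.971700+0.923400+0.914000+0.894100))/(1+23/400) = 2167/2500 ≈ 0.866800
step 6 [6y] bond c/1=7/80: DF=(26311/20000 − 7/80·(0.971700+0.923400+0.914000+0.894100+0.866800))/(1+7/80) = 421/500 ≈ 0.842000
step 7 [7y] swap r/1=2067/62053: DF=(1 − 2067/62053·(0.971700+0.923400+0.914000+0.894100+0.866800+0.842000))/(1+2067/62053) = 7933/10000 ≈ 0.793300

1 1 9717/10000
2 2 4617/5000
3 3 457/500
4 4 8941/10000
5 5 2167/2500
6 6 421/500
7 7 7933/10000
DF(6y) = 421/500 ≈ 0.842000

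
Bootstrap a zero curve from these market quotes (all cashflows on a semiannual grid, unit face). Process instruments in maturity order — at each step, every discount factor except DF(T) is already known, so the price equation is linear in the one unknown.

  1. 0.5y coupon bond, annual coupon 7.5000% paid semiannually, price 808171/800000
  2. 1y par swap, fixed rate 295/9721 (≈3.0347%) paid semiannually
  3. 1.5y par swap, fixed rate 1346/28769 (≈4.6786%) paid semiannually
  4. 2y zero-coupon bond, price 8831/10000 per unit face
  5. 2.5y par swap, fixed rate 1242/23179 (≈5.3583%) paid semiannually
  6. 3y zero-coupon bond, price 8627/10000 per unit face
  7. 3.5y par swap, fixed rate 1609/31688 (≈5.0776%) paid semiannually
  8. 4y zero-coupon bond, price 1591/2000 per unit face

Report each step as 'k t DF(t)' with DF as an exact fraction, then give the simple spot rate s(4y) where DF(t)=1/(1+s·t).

step 1 [0.5y] bond c/2=3/80: DF=(808171/800000 − 3/80·(0))/(1+3/80) = 9737/10000 ≈ 0.973700
step 2 [1y] swap r/2=295/19442: DF=(1 − 295/19442·(0.973700))/(1+295/19442) = 1941/2000 ≈ 0.970500
step 3 [1.5y] swap r/2=673/28769: DF=(1 − 673/28769·(0.973700+0.970500))/(1+673/28769) = 9327/10000 ≈ 0.932700
step 4 [2y] zero: DF = P = 8831/10000 ≈ 0.883100
step 5 [2.5y] swap r/2=621/23179: DF=(1 − 621/23179·(0.973700+0.970500+0.932700+0.883100))/(1+621/23179) = 4379/5000 ≈ 0.875800
step 6 [3y] zero: DF = P = 8627/10000 ≈ 0.862700
step 7 [3.5y] swap r/2=1609/63376: DF=(1 − 1609/63376·(0.973700+0.970500+0.932700+0.883100+0.875800+0.862700))/(1+1609/63376) = 8391/10000 ≈ 0.839100
step 8 [4y] zero: DF = P = 1591/2000 ≈ 0.795500

1 1/2 9737/10000
2 1 1941/2000
3 3/2 9327/10000
4 2 8831/10000
5 5/2 4379/5000
6 3 8627/10000
7 7/2 8391/10000
8 4 1591/2000
s(4y) = (1/(1591/2000) − 1)/(4) = 409/6364 ≈ 6.4268%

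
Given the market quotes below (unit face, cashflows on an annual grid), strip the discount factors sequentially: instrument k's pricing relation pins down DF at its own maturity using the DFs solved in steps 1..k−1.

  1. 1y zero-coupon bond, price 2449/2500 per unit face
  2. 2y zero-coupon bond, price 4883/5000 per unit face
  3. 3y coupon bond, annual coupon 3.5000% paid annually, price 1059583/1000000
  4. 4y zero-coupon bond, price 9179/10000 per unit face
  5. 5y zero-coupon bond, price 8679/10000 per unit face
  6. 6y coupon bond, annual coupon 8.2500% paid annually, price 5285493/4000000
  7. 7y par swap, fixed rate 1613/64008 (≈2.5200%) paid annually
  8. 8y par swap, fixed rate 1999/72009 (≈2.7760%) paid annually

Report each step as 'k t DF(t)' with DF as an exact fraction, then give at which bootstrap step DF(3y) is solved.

1 1 2449/2500
2 2 4883/5000
3 3 1197/1250
4 4 9179/10000
5 5 8679/10000
6 6 69/80
7 7 8387/10000
8 8 8001/10000
DF(3y) is solved at step 3

step 1 [1y] zero: DF = P = 2449/2500 ≈ 0.979600
step 2 [2y] zero: DF = P = 4883/5000 ≈ 0.976600
step 3 [3y] bond c/1=7/200: DF=(1059583/1000000 − 7/200·(0.979600+0.976600))/(1+7/200) = 1197/1250 ≈ 0.957600
step 4 [4y] zero: DF = P = 9179/10000 ≈ 0.917900
step 5 [5y] zero: DF = P = 8679/10000 ≈ 0.867900
step 6 [6y] bond c/1=33/400: DF=(5285493/4000000 − 33/400·(0.979600+0.976600+0.957600+0.917900+0.867900))/(1+33/400) = 69/80 ≈ 0.862500
step 7 [7y] swap r/1=1613/64008: DF=(1 − 1613/64008·(0.979600+0.976600+0.957600+0.917900+0.867900+0.862500))/(1+1613/64008) = 8387/10000 ≈ 0.838700
step 8 [8y] swap r/1=1999/72009: DF=(1 − 1999/72009·(0.979600+0.976600+0.957600+0.917900+0.867900+0.862500+0.838700))/(1+1999/72009) = 8001/10000 ≈ 0.800100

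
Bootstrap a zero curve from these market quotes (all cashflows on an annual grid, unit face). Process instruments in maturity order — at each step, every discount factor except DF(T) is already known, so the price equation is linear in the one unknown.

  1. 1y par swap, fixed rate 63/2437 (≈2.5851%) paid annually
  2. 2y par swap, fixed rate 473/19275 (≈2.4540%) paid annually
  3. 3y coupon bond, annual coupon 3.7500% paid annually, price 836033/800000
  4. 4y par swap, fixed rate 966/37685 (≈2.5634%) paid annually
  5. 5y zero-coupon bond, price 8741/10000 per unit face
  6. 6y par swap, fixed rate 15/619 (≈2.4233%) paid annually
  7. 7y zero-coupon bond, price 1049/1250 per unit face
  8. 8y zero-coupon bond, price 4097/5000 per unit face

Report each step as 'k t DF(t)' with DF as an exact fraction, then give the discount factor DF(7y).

step 1 [1y] swap r/1=63/2437: DF=(1 − 63/2437·(0))/(1+63/2437) = 2437/2500 ≈ 0.974800
step 2 [2y] swap r/1=473/19275: DF=(1 − 473/19275·(0.974800))/(1+473/19275) = 9527/10000 ≈ 0.952700
step 3 [3y] bond c/1=3/80: DF=(836033/800000 − 3/80·(0.974800+0.952700))/(1+3/80) = 586/625 ≈ 0.937600
step 4 [4y] swap r/1=966/37685: DF=(1 − 966/37685·(0.974800+0.952700+0.937600))/(1+966/37685) = 4517/5000 ≈ 0.903400
step 5 [5y] zero: DF = P = 8741/10000 ≈ 0.874100
step 6 [6y] swap r/1=15/619: DF=(1 − 15/619·(0.974800+0.952700+0.937600+0.903400+0.874100))/(1+15/619) = 1733/2000 ≈ 0.866500
step 7 [7y] zero: DF = P = 1049/1250 ≈ 0.839200
step 8 [8y] zero: DF = P = 4097/5000 ≈ 0.819400

1 1 2437/2500
2 2 9527/10000
3 3 586/625
4 4 4517/5000
5 5 8741/10000
6 6 1733/2000
7 7 1049/1250
8 8 4097/5000
DF(7y) = 1049/1250 ≈ 0.839200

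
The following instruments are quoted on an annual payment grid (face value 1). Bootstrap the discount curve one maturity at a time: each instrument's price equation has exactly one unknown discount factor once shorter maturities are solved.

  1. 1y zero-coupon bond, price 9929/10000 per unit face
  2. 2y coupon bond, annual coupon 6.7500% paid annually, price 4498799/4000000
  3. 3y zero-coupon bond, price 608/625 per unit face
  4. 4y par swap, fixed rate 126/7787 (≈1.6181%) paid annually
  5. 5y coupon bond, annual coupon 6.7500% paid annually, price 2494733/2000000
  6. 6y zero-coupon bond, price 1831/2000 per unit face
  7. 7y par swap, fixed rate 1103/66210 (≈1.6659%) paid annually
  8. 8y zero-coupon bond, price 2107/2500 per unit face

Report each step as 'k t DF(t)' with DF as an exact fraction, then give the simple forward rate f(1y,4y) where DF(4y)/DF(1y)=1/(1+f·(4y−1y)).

step 1 [1y] zero: DF = P = 9929/10000 ≈ 0.992900
step 2 [2y] bond c/1=27/400: DF=(4498799/4000000 − 27/400·(0.992900))/(1+27/400) = 2477/2500 ≈ 0.990800
step 3 [3y] zero: DF = P = 608/625 ≈ 0.972800
step 4 [4y] swap r/1=126/7787: DF=(1 − 126/7787·(0.992900+0.990800+0.972800))/(1+126/7787) = 937/1000 ≈ 0.937000
step 5 [5y] bond c/1=27/400: DF=(2494733/2000000 − 27/400·(0.992900+0.990800+0.972800+0.937000))/(1+27/400) = 9223/10000 ≈ 0.922300
step 6 [6y] zero: DF = P = 1831/2000 ≈ 0.915500
step 7 [7y] swap r/1=1103/66210: DF=(1 − 1103/66210·(0.992900+0.990800+0.972800+0.937000+0.922300+0.915500))/(1+1103/66210) = 8897/10000 ≈ 0.889700
step 8 [8y] zero: DF = P = 2107/2500 ≈ 0.842800

1 1 9929/10000
2 2 2477/2500
3 3 608/625
4 4 937/1000
5 5 9223/10000
6 6 1831/2000
7 7 8897/10000
8 8 2107/2500
f(1y,4y) = ((9929/10000)/(937/1000) − 1)/(3) = 559/28110 ≈ 1.9886%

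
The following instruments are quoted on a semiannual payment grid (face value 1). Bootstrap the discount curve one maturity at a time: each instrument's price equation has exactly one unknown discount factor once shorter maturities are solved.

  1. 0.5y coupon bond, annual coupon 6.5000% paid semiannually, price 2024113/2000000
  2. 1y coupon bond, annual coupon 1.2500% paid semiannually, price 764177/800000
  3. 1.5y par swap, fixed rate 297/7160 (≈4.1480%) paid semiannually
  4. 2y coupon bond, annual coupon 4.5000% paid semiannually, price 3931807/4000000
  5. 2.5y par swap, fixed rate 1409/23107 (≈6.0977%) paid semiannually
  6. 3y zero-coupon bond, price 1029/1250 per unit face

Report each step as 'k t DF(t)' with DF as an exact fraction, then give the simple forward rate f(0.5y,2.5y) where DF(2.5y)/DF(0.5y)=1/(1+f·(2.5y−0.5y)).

step 1 [0.5y] bond c/2=13/400: DF=(2024113/2000000 − 13/400·(0))/(1+13/400) = 4901/5000 ≈ 0.980200
step 2 [1y] bond c/2=1/160: DF=(764177/800000 − 1/160·(0.980200))/(1+1/160) = 1179/1250 ≈ 0.943200
step 3 [1.5y] swap r/2=297/14320: DF=(1 − 297/14320·(0.980200+0.943200))/(1+297/14320) = 4703/5000 ≈ 0.940600
step 4 [2y] bond c/2=9/400: DF=(3931807/4000000 − 9/400·(0.980200+0.943200+0.940600))/(1+9/400) = 8983/10000 ≈ 0.898300
step 5 [2.5y] swap r/2=1409/46214: DF=(1 − 1409/46214·(0.980200+0.943200+0.940600+0.898300))/(1+1409/46214) = 8591/10000 ≈ 0.859100
step 6 [3y] zero: DF = P = 1029/1250 ≈ 0.823200

1 1/2 4901/5000
2 1 1179/1250
3 3/2 4703/5000
4 2 8983/10000
5 5/2 8591/10000
6 3 1029/1250
f(0.5y,2.5y) = ((4901/5000)/(8591/10000) − 1)/(2) = 1211/17182 ≈ 7.0481%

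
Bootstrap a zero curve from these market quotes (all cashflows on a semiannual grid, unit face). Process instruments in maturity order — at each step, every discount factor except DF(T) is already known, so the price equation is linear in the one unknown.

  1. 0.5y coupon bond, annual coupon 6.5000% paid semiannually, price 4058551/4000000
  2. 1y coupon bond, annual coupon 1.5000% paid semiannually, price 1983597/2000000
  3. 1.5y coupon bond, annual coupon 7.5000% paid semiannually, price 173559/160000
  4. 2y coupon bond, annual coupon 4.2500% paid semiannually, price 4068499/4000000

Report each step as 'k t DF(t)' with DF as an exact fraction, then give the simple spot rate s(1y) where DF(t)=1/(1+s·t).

1 1/2 9827/10000
2 1 9771/10000
3 3/2 9747/10000
4 2 9349/10000
s(1y) = (1/(9771/10000) − 1)/(1) = 229/9771 ≈ 2.3437%

step 1 [0.5y] bond c/2=13/400: DF=(4058551/4000000 − 13/400·(0))/(1+13/400) = 9827/10000 ≈ 0.982700
step 2 [1y] bond c/2=3/400: DF=(1983597/2000000 − 3/400·(0.982700))/(1+3/400) = 9771/10000 ≈ 0.977100
step 3 [1.5y] bond c/2=3/80: DF=(173559/160000 − 3/80·(0.982700+0.977100))/(1+3/80) = 9747/10000 ≈ 0.974700
step 4 [2y] bond c/2=17/800: DF=(4068499/4000000 − 17/800·(0.982700+0.977100+0.974700))/(1+17/800) = 9349/10000 ≈ 0.934900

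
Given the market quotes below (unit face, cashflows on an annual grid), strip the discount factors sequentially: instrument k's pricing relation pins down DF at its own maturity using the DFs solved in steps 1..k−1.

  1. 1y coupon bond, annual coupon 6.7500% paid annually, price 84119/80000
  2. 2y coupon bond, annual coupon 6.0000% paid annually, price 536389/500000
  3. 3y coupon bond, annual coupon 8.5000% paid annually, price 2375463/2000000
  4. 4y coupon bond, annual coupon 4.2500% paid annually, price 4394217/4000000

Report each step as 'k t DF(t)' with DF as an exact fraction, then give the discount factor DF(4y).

step 1 [1y] bond c/1=27/400: DF=(84119/80000 − 27/400·(0))/(1+27/400) = 197/200 ≈ 0.985000
step 2 [2y] bond c/1=3/50: DF=(536389/500000 − 3/50·(0.985000))/(1+3/50) = 9563/10000 ≈ 0.956300
step 3 [3y] bond c/1=17/200: DF=(2375463/2000000 − 17/200·(0.985000+0.956300))/(1+17/200) = 4713/5000 ≈ 0.942600
step 4 [4y] bond c/1=17/400: DF=(4394217/4000000 − 17/400·(0.985000+0.956300+0.942600))/(1+17/400) = 4681/5000 ≈ 0.936200

1 1 197/200
2 2 9563/10000
3 3 4713/5000
4 4 4681/5000
DF(4y) = 4681/5000 ≈ 0.936200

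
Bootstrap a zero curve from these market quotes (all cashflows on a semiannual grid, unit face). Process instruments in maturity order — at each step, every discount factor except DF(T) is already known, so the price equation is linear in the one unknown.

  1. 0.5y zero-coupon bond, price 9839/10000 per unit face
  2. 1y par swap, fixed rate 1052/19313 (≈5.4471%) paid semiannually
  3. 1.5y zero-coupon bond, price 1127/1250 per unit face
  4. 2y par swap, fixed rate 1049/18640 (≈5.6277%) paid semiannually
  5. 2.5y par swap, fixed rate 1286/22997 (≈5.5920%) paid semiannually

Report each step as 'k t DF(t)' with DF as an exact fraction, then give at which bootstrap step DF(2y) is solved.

1 1/2 9839/10000
2 1 4737/5000
3 3/2 1127/1250
4 2 8951/10000
5 5/2 4357/5000
DF(2y) is solved at step 4

step 1 [0.5y] zero: DF = P = 9839/10000 ≈ 0.983900
step 2 [1y] swap r/2=526/19313: DF=(1 − 526/19313·(0.983900))/(1+526/19313) = 4737/5000 ≈ 0.947400
step 3 [1.5y] zero: DF = P = 1127/1250 ≈ 0.901600
step 4 [2y] swap r/2=1049/37280: DF=(1 − 1049/37280·(0.983900+0.947400+0.901600))/(1+1049/37280) = 8951/10000 ≈ 0.895100
step 5 [2.5y] swap r/2=643/22997: DF=(1 − 643/22997·(0.983900+0.947400+0.901600+0.895100))/(1+643/22997) = 4357/5000 ≈ 0.871400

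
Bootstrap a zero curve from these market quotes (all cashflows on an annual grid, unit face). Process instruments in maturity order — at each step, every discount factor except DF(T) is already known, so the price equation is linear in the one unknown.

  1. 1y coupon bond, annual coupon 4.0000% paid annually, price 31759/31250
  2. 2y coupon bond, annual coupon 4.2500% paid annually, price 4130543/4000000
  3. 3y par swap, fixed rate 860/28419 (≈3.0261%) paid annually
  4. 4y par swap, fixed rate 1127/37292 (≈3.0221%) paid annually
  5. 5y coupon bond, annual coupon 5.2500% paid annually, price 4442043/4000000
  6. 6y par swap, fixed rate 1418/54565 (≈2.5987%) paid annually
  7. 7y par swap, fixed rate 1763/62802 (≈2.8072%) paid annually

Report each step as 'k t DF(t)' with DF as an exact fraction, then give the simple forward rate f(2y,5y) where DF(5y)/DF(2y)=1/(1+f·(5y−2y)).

step 1 [1y] bond c/1=1/25: DF=(31759/31250 − 1/25·(0))/(1+1/25) = 2443/2500 ≈ 0.977200
step 2 [2y] bond c/1=17/400: DF=(4130543/4000000 − 17/400·(0.977200))/(1+17/400) = 9507/10000 ≈ 0.950700
step 3 [3y] swap r/1=860/28419: DF=(1 − 860/28419·(0.977200+0.950700))/(1+860/28419) = 457/500 ≈ 0.914000
step 4 [4y] swap r/1=1127/37292: DF=(1 − 1127/37292·(0.977200+0.950700+0.914000))/(1+1127/37292) = 8873/10000 ≈ 0.887300
step 5 [5y] bond c/1=21/400: DF=(4442043/4000000 − 21/400·(0.977200+0.950700+0.914000+0.887300))/(1+21/400) = 8691/10000 ≈ 0.869100
step 6 [6y] swap r/1=1418/54565: DF=(1 − 1418/54565·(0.977200+0.950700+0.914000+0.887300+0.869100))/(1+1418/54565) = 4291/5000 ≈ 0.858200
step 7 [7y] swap r/1=1763/62802: DF=(1 − 1763/62802·(0.977200+0.950700+0.914000+0.887300+0.869100+0.858200))/(1+1763/62802) = 8237/10000 ≈ 0.823700

1 1 2443/2500
2 2 9507/10000
3 3 457/500
4 4 8873/10000
5 5 8691/10000
6 6 4291/5000
7 7 8237/10000
f(2y,5y) = ((9507/10000)/(8691/10000) − 1)/(3) = 272/8691 ≈ 3.1297%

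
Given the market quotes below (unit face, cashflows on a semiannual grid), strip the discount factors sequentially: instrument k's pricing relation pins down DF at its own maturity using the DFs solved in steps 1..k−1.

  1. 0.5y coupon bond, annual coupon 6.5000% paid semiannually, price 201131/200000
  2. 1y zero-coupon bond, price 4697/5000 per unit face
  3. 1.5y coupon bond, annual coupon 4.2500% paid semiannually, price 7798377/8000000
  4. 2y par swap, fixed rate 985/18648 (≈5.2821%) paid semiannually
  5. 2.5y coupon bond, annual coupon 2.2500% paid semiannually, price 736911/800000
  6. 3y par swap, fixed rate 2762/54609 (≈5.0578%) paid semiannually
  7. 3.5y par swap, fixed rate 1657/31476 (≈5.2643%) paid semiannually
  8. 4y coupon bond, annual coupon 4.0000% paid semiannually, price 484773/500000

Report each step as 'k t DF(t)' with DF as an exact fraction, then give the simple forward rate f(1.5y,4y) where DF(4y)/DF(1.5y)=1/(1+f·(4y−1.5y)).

step 1 [0.5y] bond c/2=13/400: DF=(201131/200000 − 13/400·(0))/(1+13/400) = 487/500 ≈ 0.974000
step 2 [1y] zero: DF = P = 4697/5000 ≈ 0.939400
step 3 [1.5y] bond c/2=17/800: DF=(7798377/8000000 − 17/800·(0.974000+0.939400))/(1+17/800) = 9147/10000 ≈ 0.914700
step 4 [2y] swap r/2=985/37296: DF=(1 − 985/37296·(0.974000+0.939400+0.914700))/(1+985/37296) = 1803/2000 ≈ 0.901500
step 5 [2.5y] bond c/2=9/800: DF=(736911/800000 − 9/800·(0.974000+0.939400+0.914700+0.901500))/(1+9/800) = 4347/5000 ≈ 0.869400
step 6 [3y] swap r/2=1381/54609: DF=(1 − 1381/54609·(0.974000+0.939400+0.914700+0.901500+0.869400))/(1+1381/54609) = 8619/10000 ≈ 0.861900
step 7 [3.5y] swap r/2=1657/62952: DF=(1 − 1657/62952·(0.974000+0.939400+0.914700+0.901500+0.869400+0.861900))/(1+1657/62952) = 8343/10000 ≈ 0.834300
step 8 [4y] bond c/2=1/50: DF=(484773/500000 − 1/50·(0.974000+0.939400+0.914700+0.901500+0.869400+0.861900+0.834300))/(1+1/50) = 8271/10000 ≈ 0.827100

1 1/2 487/500
2 1 4697/5000
3 3/2 9147/10000
4 2 1803/2000
5 5/2 4347/5000
6 3 8619/10000
7 7/2 8343/10000
8 4 8271/10000
f(1.5y,4y) = ((9147/10000)/(8271/10000) − 1)/(5/2) = 584/13785 ≈ 4.2365%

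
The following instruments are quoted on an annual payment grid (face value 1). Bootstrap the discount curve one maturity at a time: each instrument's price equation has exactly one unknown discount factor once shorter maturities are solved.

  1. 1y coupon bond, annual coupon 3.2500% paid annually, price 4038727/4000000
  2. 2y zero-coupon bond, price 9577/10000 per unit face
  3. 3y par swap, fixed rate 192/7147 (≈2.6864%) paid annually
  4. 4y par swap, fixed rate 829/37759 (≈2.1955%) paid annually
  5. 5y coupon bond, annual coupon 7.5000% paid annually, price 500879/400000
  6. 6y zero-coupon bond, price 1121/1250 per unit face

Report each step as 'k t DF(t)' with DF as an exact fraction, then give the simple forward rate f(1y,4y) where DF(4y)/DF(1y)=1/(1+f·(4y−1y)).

step 1 [1y] bond c/1=13/400: DF=(4038727/4000000 − 13/400·(0))/(1+13/400) = 9779/10000 ≈ 0.977900
step 2 [2y] zero: DF = P = 9577/10000 ≈ 0.957700
step 3 [3y] swap r/1=192/7147: DF=(1 − 192/7147·(0.977900+0.957700))/(1+192/7147) = 577/625 ≈ 0.923200
step 4 [4y] swap r/1=829/37759: DF=(1 − 829/37759·(0.977900+0.957700+0.923200))/(1+829/37759) = 9171/10000 ≈ 0.917100
step 5 [5y] bond c/1=3/40: DF=(500879/400000 − 3/40·(0.977900+0.957700+0.923200+0.917100))/(1+3/40) = 4507/5000 ≈ 0.901400
step 6 [6y] zero: DF = P = 1121/1250 ≈ 0.896800

1 1 9779/10000
2 2 9577/10000
3 3 577/625
4 4 9171/10000
5 5 4507/5000
6 6 1121/1250
f(1y,4y) = ((9779/10000)/(9171/10000) − 1)/(3) = 608/27513 ≈ 2.2099%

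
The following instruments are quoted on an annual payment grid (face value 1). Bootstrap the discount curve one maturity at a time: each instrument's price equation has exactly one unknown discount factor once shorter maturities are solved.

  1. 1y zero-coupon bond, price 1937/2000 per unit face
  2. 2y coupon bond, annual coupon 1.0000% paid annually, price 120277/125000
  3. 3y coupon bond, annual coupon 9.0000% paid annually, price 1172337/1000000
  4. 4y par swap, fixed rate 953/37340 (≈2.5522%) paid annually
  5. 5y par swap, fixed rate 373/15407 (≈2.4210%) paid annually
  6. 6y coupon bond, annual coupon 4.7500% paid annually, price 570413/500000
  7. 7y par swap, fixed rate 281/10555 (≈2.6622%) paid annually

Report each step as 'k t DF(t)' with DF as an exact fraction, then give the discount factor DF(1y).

1 1 1937/2000
2 2 9431/10000
3 3 9177/10000
4 4 9047/10000
5 5 8881/10000
6 6 1759/2000
7 7 4157/5000
DF(1y) = 1937/2000 ≈ 0.968500

step 1 [1y] zero: DF = P = 1937/2000 ≈ 0.968500
step 2 [2y] bond c/1=1/100: DF=(120277/125000 − 1/100·(0.968500))/(1+1/100) = 9431/10000 ≈ 0.943100
step 3 [3y] bond c/1=9/100: DF=(1172337/1000000 − 9/100·(0.968500+0.943100))/(1+9/100) = 9177/10000 ≈ 0.917700
step 4 [4y] swap r/1=953/37340: DF=(1 − 953/37340·(0.968500+0.943100+0.917700))/(1+953/37340) = 9047/10000 ≈ 0.904700
step 5 [5y] swap r/1=373/15407: DF=(1 − 373/15407·(0.968500+0.943100+0.917700+0.904700))/(1+373/15407) = 8881/10000 ≈ 0.888100
step 6 [6y] bond c/1=19/400: DF=(570413/500000 − 19/400·(0.968500+0.943100+0.917700+0.904700+0.888100))/(1+19/400) = 1759/2000 ≈ 0.879500
step 7 [7y] swap r/1=281/10555: DF=(1 − 281/10555·(0.968500+0.943100+0.917700+0.904700+0.888100+0.879500))/(1+281/10555) = 4157/5000 ≈ 0.831400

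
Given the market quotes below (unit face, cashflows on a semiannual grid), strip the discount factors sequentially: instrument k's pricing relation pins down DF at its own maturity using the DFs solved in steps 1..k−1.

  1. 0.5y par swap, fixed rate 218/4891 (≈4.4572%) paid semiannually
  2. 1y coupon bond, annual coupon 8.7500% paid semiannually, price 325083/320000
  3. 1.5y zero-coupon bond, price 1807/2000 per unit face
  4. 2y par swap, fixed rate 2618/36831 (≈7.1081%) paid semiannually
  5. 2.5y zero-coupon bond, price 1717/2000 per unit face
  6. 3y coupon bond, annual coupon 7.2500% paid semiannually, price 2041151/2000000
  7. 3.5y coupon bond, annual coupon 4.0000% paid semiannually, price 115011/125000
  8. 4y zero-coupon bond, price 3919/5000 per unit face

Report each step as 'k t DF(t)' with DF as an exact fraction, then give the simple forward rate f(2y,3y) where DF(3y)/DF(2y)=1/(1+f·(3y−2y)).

step 1 [0.5y] swap r/2=109/4891: DF=(1 − 109/4891·(0))/(1+109/4891) = 4891/5000 ≈ 0.978200
step 2 [1y] bond c/2=7/160: DF=(325083/320000 − 7/160·(0.978200))/(1+7/160) = 9323/10000 ≈ 0.932300
step 3 [1.5y] zero: DF = P = 1807/2000 ≈ 0.903500
step 4 [2y] swap r/2=1309/36831: DF=(1 − 1309/36831·(0.978200+0.932300+0.903500))/(1+1309/36831) = 8691/10000 ≈ 0.869100
step 5 [2.5y] zero: DF = P = 1717/2000 ≈ 0.858500
step 6 [3y] bond c/2=29/800: DF=(2041151/2000000 − 29/800·(0.978200+0.932300+0.903500+0.869100+0.858500))/(1+29/800) = 413/500 ≈ 0.826000
step 7 [3.5y] bond c/2=1/50: DF=(115011/125000 − 1/50·(0.978200+0.932300+0.903500+0.869100+0.858500+0.826000))/(1+1/50) = 498/625 ≈ 0.796800
step 8 [4y] zero: DF = P = 3919/5000 ≈ 0.783800

1 1/2 4891/5000
2 1 9323/10000
3 3/2 1807/2000
4 2 8691/10000
5 5/2 1717/2000
6 3 413/500
7 7/2 498/625
8 4 3919/5000
f(2y,3y) = ((8691/10000)/(413/500) − 1)/(1) = 431/8260 ≈ 5.2179%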